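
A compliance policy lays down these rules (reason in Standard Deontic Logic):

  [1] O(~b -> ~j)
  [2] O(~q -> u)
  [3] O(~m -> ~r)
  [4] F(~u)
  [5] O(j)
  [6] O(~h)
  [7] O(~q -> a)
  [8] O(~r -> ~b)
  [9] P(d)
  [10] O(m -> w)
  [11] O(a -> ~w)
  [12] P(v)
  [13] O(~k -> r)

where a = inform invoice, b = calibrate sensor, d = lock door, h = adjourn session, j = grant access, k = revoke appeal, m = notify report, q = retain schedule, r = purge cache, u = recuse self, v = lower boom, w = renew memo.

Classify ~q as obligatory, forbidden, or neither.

Premise 5 states O(j) outright.
Premise 1 is O(~b -> ~j); contrapositively O(j -> b). Since O(j) holds, K gives O(b).
Premise 8, O(~r -> ~b), contraposes to O(b -> r); with O(b) we get O(r).
Premise 3 is O(~m -> ~r); contrapositively O(r -> m). Since O(r) holds, K gives O(m).
From O(m) and premise 10, O(m -> w), we obtain O(w).
Premise 11, O(a -> ~w), contraposes to O(w -> ~a); with O(w) we get O(~a).
Premise 7, O(~q -> a), contraposes to O(~a -> q); with O(~a) we get O(q).
Premises 2, 4, 6, 9, 12, 13 do not contribute to this derivation.
Thus O(q), which is F(~q): ~q is forbidden.

Forbidden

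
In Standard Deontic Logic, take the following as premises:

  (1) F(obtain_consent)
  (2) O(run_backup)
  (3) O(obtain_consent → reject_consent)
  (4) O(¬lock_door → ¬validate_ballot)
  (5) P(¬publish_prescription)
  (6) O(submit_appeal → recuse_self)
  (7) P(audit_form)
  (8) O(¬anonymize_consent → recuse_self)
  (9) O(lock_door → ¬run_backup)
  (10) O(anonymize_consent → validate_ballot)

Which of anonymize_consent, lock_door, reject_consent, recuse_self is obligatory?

recuse_self

Premise 2 gives O(run_backup).
The contrapositive of premise 9 (O(lock_door → ¬run_backup)) is O(run_backup → ¬lock_door), and O(run_backup) is already established, so O(¬lock_door).
From O(¬lock_door) and premise 4, O(¬lock_door → ¬validate_ballot), we obtain O(¬validate_ballot).
The contrapositive of premise 10 (O(anonymize_consent → validate_ballot)) is O(¬validate_ballot → ¬anonymize_consent), and O(¬validate_ballot) is already established, so O(¬anonymize_consent).
Premise 8 is O(¬anonymize_consent → recuse_self); since O(¬anonymize_consent), deontic closure gives O(recuse_self).
So O(recuse_self) holds — recuse_self is obligatory. None of the other listed options is made obligatory by any chain of premises.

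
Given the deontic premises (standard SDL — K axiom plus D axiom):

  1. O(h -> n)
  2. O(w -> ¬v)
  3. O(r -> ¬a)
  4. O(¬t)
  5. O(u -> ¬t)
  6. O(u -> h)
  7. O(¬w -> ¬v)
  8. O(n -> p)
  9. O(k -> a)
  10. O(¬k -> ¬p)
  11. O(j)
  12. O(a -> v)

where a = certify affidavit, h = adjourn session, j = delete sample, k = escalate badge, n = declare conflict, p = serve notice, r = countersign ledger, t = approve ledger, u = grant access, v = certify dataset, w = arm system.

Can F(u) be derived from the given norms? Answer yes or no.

Yes

Premises 2 and 7 are O(w -> ¬v) and O(¬w -> ¬v); every ideal world satisfies w or ¬w, so in either case ¬v holds — hence O(¬v).
Premise 12, O(a -> v), contraposes to O(¬v -> ¬a); with O(¬v) we get O(¬a).
Premise 9 is O(k -> a); contrapositively O(¬a -> ¬k). Since O(¬a) holds, K gives O(¬k).
With premise 10, O(¬k -> ¬p), the K-axiom yields O(¬p).
Premise 8, O(n -> p), contraposes to O(¬p -> ¬n); with O(¬p) we get O(¬n).
Premise 1, O(h -> n), contraposes to O(¬n -> ¬h); with O(¬n) we get O(¬h).
Premise 6, O(u -> h), contraposes to O(¬h -> ¬u); with O(¬h) we get O(¬u).
Premises 3, 4, 5, 11 do not contribute to this derivation.
So O(¬u) holds, i.e. F(u). The claim follows.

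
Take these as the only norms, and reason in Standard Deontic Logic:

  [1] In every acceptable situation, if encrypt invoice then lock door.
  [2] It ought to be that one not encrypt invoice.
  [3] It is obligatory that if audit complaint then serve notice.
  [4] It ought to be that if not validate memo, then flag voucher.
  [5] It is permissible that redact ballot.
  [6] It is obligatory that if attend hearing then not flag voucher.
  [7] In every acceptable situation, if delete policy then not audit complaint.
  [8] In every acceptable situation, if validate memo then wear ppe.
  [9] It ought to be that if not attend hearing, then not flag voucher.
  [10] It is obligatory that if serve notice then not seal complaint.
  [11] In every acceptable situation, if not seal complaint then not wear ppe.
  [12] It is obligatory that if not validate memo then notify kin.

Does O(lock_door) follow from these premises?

No

Premise 1 is O(encrypt_invoice → lock_door), but O(encrypt_invoice) is not derivable from the premises, so it does not yield O(lock_door).
No other premise forces O(lock_door). An ideal world satisfying every premise can still have lock_door false, so O(lock_door) is not derivable.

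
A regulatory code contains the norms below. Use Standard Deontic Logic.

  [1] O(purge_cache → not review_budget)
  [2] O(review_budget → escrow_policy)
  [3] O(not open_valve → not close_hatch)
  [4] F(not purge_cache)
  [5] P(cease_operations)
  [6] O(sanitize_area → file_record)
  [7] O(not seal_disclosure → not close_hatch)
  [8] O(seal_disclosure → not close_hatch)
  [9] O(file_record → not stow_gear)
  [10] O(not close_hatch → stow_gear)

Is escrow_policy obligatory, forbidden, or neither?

Premise 2 is O(review_budget → escrow_policy), but O(review_budget) is not derivable from the premises, so it does not yield O(escrow_policy).
No premise or chain of K-axiom applications forces O(escrow_policy), and none forces O(not escrow_policy). So escrow_policy is neither obligatory nor forbidden under these norms.

Neither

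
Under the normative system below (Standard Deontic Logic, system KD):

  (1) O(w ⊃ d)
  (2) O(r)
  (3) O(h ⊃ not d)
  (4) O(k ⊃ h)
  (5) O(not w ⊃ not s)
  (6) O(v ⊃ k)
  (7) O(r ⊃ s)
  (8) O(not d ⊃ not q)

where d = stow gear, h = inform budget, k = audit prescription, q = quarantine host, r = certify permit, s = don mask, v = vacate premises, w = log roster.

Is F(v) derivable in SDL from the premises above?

Premise 2 gives O(r).
Applying K to premise 7 (O(r ⊃ s)) and O(r) yields O(s).
The contrapositive of premise 5 (O(not w ⊃ not s)) is O(s ⊃ w), and O(s) is already established, so O(w).
Premise 1 is O(w ⊃ d); since O(w), deontic closure gives O(d).
The contrapositive of premise 3 (O(h ⊃ not d)) is O(d ⊃ not h), and O(d) is already established, so O(not h).
The contrapositive of premise 4 (O(k ⊃ h)) is O(not h ⊃ not k), and O(not h) is already established, so O(not k).
Premise 6, O(v ⊃ k), contraposes to O(not k ⊃ not v); with O(not k) we get O(not v).
Premise 8 does not contribute to this derivation.
So O(not v) holds, i.e. F(v). The claim follows.

Yes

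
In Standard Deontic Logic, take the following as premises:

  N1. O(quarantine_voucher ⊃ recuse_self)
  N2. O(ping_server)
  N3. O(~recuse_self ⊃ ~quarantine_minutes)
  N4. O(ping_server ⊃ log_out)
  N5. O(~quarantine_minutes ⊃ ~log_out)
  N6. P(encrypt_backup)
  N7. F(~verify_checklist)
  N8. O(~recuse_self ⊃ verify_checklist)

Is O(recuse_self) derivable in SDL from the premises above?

Yes

Premise 2 gives O(ping_server).
With premise 4, O(ping_server ⊃ log_out), the K-axiom yields O(log_out).
Premise 5 is O(~quarantine_minutes ⊃ ~log_out); contrapositively O(log_out ⊃ quarantine_minutes). Since O(log_out) holds, K gives O(quarantine_minutes).
The contrapositive of premise 3 (O(~recuse_self ⊃ ~quarantine_minutes)) is O(quarantine_minutes ⊃ recuse_self), and O(quarantine_minutes) is already established, so O(recuse_self).
Premises 1, 6, 7, 8 do not contribute to this derivation.
So O(recuse_self) follows.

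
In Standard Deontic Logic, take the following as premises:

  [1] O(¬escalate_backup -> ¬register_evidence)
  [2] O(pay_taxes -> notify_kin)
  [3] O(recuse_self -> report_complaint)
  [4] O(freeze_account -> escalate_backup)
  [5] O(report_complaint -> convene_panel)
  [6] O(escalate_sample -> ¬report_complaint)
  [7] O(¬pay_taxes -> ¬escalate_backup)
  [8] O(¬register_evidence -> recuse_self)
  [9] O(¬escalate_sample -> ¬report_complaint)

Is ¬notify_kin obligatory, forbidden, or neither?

Premises 6 and 9 are O(escalate_sample -> ¬report_complaint) and O(¬escalate_sample -> ¬report_complaint); every ideal world satisfies escalate_sample or ¬escalate_sample, so in either case ¬report_complaint holds — hence O(¬report_complaint).
Premise 3 is O(recuse_self -> report_complaint); contrapositively O(¬report_complaint -> ¬recuse_self). Since O(¬report_complaint) holds, K gives O(¬recuse_self).
The contrapositive of premise 8 (O(¬register_evidence -> recuse_self)) is O(¬recuse_self -> register_evidence), and O(¬recuse_self) is already established, so O(register_evidence).
Premise 1 is O(¬escalate_backup -> ¬register_evidence); contrapositively O(register_evidence -> escalate_backup). Since O(register_evidence) holds, K gives O(escalate_backup).
Premise 7, O(¬pay_taxes -> ¬escalate_backup), contraposes to O(escalate_backup -> pay_taxes); with O(escalate_backup) we get O(pay_taxes).
From O(pay_taxes) and premise 2, O(pay_taxes -> notify_kin), we obtain O(notify_kin).
Premises 4, 5 do not contribute to this derivation.
Thus O(notify_kin), which is F(¬notify_kin): ¬notify_kin is forbidden.

Forbidden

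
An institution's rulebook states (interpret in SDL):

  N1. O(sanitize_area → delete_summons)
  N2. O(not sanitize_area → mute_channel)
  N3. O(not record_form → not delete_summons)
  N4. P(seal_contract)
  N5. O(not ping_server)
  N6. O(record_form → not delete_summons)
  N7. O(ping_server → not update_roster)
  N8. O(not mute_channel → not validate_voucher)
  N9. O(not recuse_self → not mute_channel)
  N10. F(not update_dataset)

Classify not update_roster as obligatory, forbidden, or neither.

Premise 7 is O(ping_server → not update_roster), but O(ping_server) is not derivable from the premises, so it does not yield O(not update_roster).
No premise or chain of K-axiom applications forces O(not update_roster), and none forces O(update_roster). So not update_roster is neither obligatory nor forbidden under these norms.

Neither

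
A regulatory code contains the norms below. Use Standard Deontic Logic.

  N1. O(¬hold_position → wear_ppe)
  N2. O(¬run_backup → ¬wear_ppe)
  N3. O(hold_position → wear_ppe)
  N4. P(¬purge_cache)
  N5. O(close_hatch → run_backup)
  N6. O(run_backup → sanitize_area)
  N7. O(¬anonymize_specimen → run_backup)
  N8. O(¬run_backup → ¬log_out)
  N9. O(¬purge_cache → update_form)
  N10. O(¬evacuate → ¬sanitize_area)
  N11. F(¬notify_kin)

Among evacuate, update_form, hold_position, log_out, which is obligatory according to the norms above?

evacuate

Premises 1 and 3 cover both cases: O(¬hold_position → wear_ppe) and O(hold_position → wear_ppe). Since ¬hold_position ∨ hold_position is a tautology, O(wear_ppe) follows.
Premise 2 is O(¬run_backup → ¬wear_ppe); contrapositively O(wear_ppe → run_backup). Since O(wear_ppe) holds, K gives O(run_backup).
From O(run_backup) and premise 6, O(run_backup → sanitize_area), we obtain O(sanitize_area).
The contrapositive of premise 10 (O(¬evacuate → ¬sanitize_area)) is O(sanitize_area → evacuate), and O(sanitize_area) is already established, so O(evacuate).
So O(evacuate) holds — evacuate is obligatory. None of the other listed options is made obligatory by any chain of premises.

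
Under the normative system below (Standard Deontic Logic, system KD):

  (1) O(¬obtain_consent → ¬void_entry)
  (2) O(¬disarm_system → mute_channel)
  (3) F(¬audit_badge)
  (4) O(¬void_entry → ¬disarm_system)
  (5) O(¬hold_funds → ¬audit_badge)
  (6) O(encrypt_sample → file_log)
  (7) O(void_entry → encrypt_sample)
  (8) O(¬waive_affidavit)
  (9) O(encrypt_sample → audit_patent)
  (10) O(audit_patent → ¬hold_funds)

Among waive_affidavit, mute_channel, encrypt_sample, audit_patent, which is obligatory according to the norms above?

F(¬audit_badge) at premise 3 means O(audit_badge).
The contrapositive of premise 5 (O(¬hold_funds → ¬audit_badge)) is O(audit_badge → hold_funds), and O(audit_badge) is already established, so O(hold_funds).
Premise 10, O(audit_patent → ¬hold_funds), contraposes to O(hold_funds → ¬audit_patent); with O(hold_funds) we get O(¬audit_patent).
The contrapositive of premise 9 (O(encrypt_sample → audit_patent)) is O(¬audit_patent → ¬encrypt_sample), and O(¬audit_patent) is already established, so O(¬encrypt_sample).
Premise 7 is O(void_entry → encrypt_sample); contrapositively O(¬encrypt_sample → ¬void_entry). Since O(¬encrypt_sample) holds, K gives O(¬void_entry).
Applying K to premise 4 (O(¬void_entry → ¬disarm_system)) and O(¬void_entry) yields O(¬disarm_system).
With premise 2, O(¬disarm_system → mute_channel), the K-axiom yields O(mute_channel).
So O(mute_channel) holds — mute_channel is obligatory. None of the other listed options is made obligatory by any chain of premises.

mute_channel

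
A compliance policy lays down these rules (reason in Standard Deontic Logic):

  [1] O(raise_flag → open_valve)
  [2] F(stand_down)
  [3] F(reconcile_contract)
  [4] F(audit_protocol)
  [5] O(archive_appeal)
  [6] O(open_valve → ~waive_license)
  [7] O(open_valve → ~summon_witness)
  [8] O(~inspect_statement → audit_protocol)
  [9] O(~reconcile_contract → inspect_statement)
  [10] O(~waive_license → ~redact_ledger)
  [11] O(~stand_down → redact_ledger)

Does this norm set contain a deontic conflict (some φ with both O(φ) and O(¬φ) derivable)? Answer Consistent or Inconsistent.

Premise 8 is O(~inspect_statement → audit_protocol), but O(~inspect_statement) is not derivable from the premises, so it does not yield O(audit_protocol).
So O(audit_protocol) is not derivable, and the apparent clash with O(~audit_protocol) does not arise.
A world satisfying every obligation exists (e.g. archive_appeal=true, audit_protocol=false, inspect_statement=true, open_valve=false, raise_flag=false, reconcile_contract=false, redact_ledger=true, stand_down=false, summon_witness=false, waive_license=true); no atom is both obligatory and forbidden, so the set is consistent.

Consistent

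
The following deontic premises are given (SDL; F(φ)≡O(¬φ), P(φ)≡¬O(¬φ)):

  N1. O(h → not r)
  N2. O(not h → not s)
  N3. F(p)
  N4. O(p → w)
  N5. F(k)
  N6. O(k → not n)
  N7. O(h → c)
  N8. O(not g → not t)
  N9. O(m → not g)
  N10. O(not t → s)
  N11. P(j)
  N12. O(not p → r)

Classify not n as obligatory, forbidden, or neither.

Premise 6 is O(k → not n), but O(k) is not derivable from the premises, so it does not yield O(not n).
No premise or chain of K-axiom applications forces O(not n), and none forces O(n). So not n is neither obligatory nor forbidden under these norms.

Neither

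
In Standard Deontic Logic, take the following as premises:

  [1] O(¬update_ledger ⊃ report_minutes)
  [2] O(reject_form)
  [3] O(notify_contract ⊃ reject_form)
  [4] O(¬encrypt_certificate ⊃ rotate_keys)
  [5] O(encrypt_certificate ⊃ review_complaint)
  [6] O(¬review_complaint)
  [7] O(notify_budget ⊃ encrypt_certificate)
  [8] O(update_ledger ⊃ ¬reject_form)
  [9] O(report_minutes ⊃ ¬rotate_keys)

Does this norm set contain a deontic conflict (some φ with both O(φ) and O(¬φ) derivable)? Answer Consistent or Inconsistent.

Premise 2 states O(reject_form) outright.
The contrapositive of premise 8 (O(update_ledger ⊃ ¬reject_form)) is O(reject_form ⊃ ¬update_ledger), and O(reject_form) is already established, so O(¬update_ledger).
From O(¬update_ledger) and premise 1, O(¬update_ledger ⊃ report_minutes), we obtain O(report_minutes).
From O(report_minutes) and premise 9, O(report_minutes ⊃ ¬rotate_keys), we obtain O(¬rotate_keys).
Premise 4, O(¬encrypt_certificate ⊃ rotate_keys), contraposes to O(¬rotate_keys ⊃ encrypt_certificate); with O(¬rotate_keys) we get O(encrypt_certificate).
With premise 5, O(encrypt_certificate ⊃ review_complaint), the K-axiom yields O(review_complaint).
However, premise 6 gives O(¬review_complaint).
We now have both O(review_complaint) and O(¬review_complaint) — review_complaint is simultaneously obligatory and forbidden, violating the D-axiom.

Inconsistent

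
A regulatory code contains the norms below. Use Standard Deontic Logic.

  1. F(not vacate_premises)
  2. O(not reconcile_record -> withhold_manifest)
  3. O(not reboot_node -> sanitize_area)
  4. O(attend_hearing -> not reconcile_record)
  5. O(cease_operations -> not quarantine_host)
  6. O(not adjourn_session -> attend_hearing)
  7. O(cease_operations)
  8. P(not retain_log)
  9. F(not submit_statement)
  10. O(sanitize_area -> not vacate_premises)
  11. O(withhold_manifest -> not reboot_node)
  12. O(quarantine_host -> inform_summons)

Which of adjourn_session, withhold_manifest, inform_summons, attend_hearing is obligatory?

F(not vacate_premises) at premise 1 means O(vacate_premises).
Premise 10, O(sanitize_area -> not vacate_premises), contraposes to O(vacate_premises -> not sanitize_area); with O(vacate_premises) we get O(not sanitize_area).
The contrapositive of premise 3 (O(not reboot_node -> sanitize_area)) is O(not sanitize_area -> reboot_node), and O(not sanitize_area) is already established, so O(reboot_node).
The contrapositive of premise 11 (O(withhold_manifest -> not reboot_node)) is O(reboot_node -> not withhold_manifest), and O(reboot_node) is already established, so O(not withhold_manifest).
The contrapositive of premise 2 (O(not reconcile_record -> withhold_manifest)) is O(not withhold_manifest -> reconcile_record), and O(not withhold_manifest) is already established, so O(reconcile_record).
The contrapositive of premise 4 (O(attend_hearing -> not reconcile_record)) is O(reconcile_record -> not attend_hearing), and O(reconcile_record) is already established, so O(not attend_hearing).
The contrapositive of premise 6 (O(not adjourn_session -> attend_hearing)) is O(not attend_hearing -> adjourn_session), and O(not attend_hearing) is already established, so O(adjourn_session).
So O(adjourn_session) holds — adjourn_session is obligatory. None of the other listed options is made obligatory by any chain of premises.

adjourn_session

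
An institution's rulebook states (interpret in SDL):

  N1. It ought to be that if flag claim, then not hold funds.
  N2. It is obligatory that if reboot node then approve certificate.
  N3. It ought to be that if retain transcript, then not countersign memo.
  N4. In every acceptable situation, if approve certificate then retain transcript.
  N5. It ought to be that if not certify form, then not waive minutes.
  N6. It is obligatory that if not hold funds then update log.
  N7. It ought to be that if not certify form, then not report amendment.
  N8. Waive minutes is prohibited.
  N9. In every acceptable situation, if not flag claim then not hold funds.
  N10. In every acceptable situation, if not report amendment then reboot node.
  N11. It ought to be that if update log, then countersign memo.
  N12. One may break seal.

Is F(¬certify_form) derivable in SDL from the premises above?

Premises 1 and 9 cover both cases: O(flag_claim → ¬hold_funds) and O(¬flag_claim → ¬hold_funds). Since flag_claim ∨ ¬flag_claim is a tautology, O(¬hold_funds) follows.
Applying K to premise 6 (O(¬hold_funds → update_log)) and O(¬hold_funds) yields O(update_log).
With premise 11, O(update_log → countersign_memo), the K-axiom yields O(countersign_memo).
Premise 3 is O(retain_transcript → ¬countersign_memo); contrapositively O(countersign_memo → ¬retain_transcript). Since O(countersign_memo) holds, K gives O(¬retain_transcript).
The contrapositive of premise 4 (O(approve_certificate → retain_transcript)) is O(¬retain_transcript → ¬approve_certificate), and O(¬retain_transcript) is already established, so O(¬approve_certificate).
Premise 2 is O(reboot_node → approve_certificate); contrapositively O(¬approve_certificate → ¬reboot_node). Since O(¬approve_certificate) holds, K gives O(¬reboot_node).
Premise 10 is O(¬report_amendment → reboot_node); contrapositively O(¬reboot_node → report_amendment). Since O(¬reboot_node) holds, K gives O(report_amendment).
The contrapositive of premise 7 (O(¬certify_form → ¬report_amendment)) is O(report_amendment → certify_form), and O(report_amendment) is already established, so O(certify_form).
Premises 5, 8, 12 do not contribute to this derivation.
So O(certify_form) holds, i.e. F(¬certify_form). The claim follows.

Yes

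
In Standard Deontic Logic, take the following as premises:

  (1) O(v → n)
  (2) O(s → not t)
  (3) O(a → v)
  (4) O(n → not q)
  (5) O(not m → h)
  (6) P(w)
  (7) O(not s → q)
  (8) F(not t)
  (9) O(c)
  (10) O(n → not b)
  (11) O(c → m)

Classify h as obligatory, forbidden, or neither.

Premise 5 is O(not m → h), but O(not m) is not derivable from the premises, so it does not yield O(h).
No premise or chain of K-axiom applications forces O(h), and none forces O(not h). So h is neither obligatory nor forbidden under these norms.

Neither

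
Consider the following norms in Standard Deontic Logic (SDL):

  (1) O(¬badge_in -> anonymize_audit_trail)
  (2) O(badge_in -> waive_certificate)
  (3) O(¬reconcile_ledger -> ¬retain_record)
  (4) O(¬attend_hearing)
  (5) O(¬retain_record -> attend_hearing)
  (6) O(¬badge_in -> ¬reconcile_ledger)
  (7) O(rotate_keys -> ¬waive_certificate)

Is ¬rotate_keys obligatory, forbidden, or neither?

Obligatory

Premise 4 gives O(¬attend_hearing).
The contrapositive of premise 5 (O(¬retain_record -> attend_hearing)) is O(¬attend_hearing -> retain_record), and O(¬attend_hearing) is already established, so O(retain_record).
Premise 3, O(¬reconcile_ledger -> ¬retain_record), contraposes to O(retain_record -> reconcile_ledger); with O(retain_record) we get O(reconcile_ledger).
Premise 6, O(¬badge_in -> ¬reconcile_ledger), contraposes to O(reconcile_ledger -> badge_in); with O(reconcile_ledger) we get O(badge_in).
From O(badge_in) and premise 2, O(badge_in -> waive_certificate), we obtain O(waive_certificate).
The contrapositive of premise 7 (O(rotate_keys -> ¬waive_certificate)) is O(waive_certificate -> ¬rotate_keys), and O(waive_certificate) is already established, so O(¬rotate_keys).
Premise 1 does not contribute to this derivation.
Hence ¬rotate_keys is obligatory.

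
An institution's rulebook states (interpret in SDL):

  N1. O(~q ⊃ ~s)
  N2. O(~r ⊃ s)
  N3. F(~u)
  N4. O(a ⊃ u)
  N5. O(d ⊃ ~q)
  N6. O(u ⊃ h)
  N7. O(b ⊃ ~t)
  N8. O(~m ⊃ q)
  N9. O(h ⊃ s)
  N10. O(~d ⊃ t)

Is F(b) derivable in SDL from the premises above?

F(~u) at premise 3 means O(u).
Premise 6 is O(u ⊃ h); since O(u), deontic closure gives O(h).
Premise 9 is O(h ⊃ s); since O(h), deontic closure gives O(s).
Premise 1 is O(~q ⊃ ~s); contrapositively O(s ⊃ q). Since O(s) holds, K gives O(q).
Premise 5, O(d ⊃ ~q), contraposes to O(q ⊃ ~d); with O(q) we get O(~d).
Premise 10 is O(~d ⊃ t); since O(~d), deontic closure gives O(t).
Premise 7, O(b ⊃ ~t), contraposes to O(t ⊃ ~b); with O(t) we get O(~b).
Premises 2, 4, 8 do not contribute to this derivation.
So O(~b) holds, i.e. F(b). The claim follows.

Yes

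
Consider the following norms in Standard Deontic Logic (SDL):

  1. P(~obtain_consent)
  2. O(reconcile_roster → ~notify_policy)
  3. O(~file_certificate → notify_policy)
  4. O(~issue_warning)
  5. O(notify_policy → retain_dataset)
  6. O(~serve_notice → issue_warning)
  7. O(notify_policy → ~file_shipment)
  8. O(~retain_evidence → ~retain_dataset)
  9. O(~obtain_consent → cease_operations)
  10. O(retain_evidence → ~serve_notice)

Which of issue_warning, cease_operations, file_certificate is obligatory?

From premise 4 we have O(~issue_warning).
The contrapositive of premise 6 (O(~serve_notice → issue_warning)) is O(~issue_warning → serve_notice), and O(~issue_warning) is already established, so O(serve_notice).
Premise 10, O(retain_evidence → ~serve_notice), contraposes to O(serve_notice → ~retain_evidence); with O(serve_notice) we get O(~retain_evidence).
Premise 8 is O(~retain_evidence → ~retain_dataset); since O(~retain_evidence), deontic closure gives O(~retain_dataset).
Premise 5 is O(notify_policy → retain_dataset); contrapositively O(~retain_dataset → ~notify_policy). Since O(~retain_dataset) holds, K gives O(~notify_policy).
Premise 3, O(~file_certificate → notify_policy), contraposes to O(~notify_policy → file_certificate); with O(~notify_policy) we get O(file_certificate).
So O(file_certificate) holds — file_certificate is obligatory. None of the other listed options is made obligatory by any chain of premises.

file_certificate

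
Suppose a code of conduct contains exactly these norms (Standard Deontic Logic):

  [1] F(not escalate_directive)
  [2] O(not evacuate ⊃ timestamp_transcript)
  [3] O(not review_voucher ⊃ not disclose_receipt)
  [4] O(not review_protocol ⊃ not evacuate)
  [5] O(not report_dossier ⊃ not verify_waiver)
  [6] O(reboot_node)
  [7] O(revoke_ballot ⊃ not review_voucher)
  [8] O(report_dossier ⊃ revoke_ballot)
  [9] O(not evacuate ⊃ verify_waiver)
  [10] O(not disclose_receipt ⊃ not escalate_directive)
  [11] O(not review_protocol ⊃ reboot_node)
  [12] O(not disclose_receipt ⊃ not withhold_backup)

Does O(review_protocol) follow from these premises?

Premise 1, F(not escalate_directive), is equivalent to O(escalate_directive).
Premise 10 is O(not disclose_receipt ⊃ not escalate_directive); contrapositively O(escalate_directive ⊃ disclose_receipt). Since O(escalate_directive) holds, K gives O(disclose_receipt).
Premise 3, O(not review_voucher ⊃ not disclose_receipt), contraposes to O(disclose_receipt ⊃ review_voucher); with O(disclose_receipt) we get O(review_voucher).
Premise 7, O(revoke_ballot ⊃ not review_voucher), contraposes to O(review_voucher ⊃ not revoke_ballot); with O(review_voucher) we get O(not revoke_ballot).
Premise 8 is O(report_dossier ⊃ revoke_ballot); contrapositively O(not revoke_ballot ⊃ not report_dossier). Since O(not revoke_ballot) holds, K gives O(not report_dossier).
From O(not report_dossier) and premise 5, O(not report_dossier ⊃ not verify_waiver), we obtain O(not verify_waiver).
The contrapositive of premise 9 (O(not evacuate ⊃ verify_waiver)) is O(not verify_waiver ⊃ evacuate), and O(not verify_waiver) is already established, so O(evacuate).
The contrapositive of premise 4 (O(not review_protocol ⊃ not evacuate)) is O(evacuate ⊃ review_protocol), and O(evacuate) is already established, so O(review_protocol).
Premises 2, 6, 11, 12 do not contribute to this derivation.
So O(review_protocol) follows.

Yes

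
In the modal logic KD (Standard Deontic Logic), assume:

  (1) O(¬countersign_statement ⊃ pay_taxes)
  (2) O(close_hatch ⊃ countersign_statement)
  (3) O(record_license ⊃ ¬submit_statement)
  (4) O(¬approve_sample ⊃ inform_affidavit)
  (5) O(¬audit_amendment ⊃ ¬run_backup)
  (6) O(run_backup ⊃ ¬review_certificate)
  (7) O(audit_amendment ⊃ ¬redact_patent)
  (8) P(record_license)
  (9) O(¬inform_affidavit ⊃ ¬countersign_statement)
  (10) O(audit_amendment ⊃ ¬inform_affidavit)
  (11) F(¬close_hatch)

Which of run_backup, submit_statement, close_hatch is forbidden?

run_backup

Premise 11 is F(¬close_hatch), i.e. O(close_hatch).
With premise 2, O(close_hatch ⊃ countersign_statement), the K-axiom yields O(countersign_statement).
Premise 9, O(¬inform_affidavit ⊃ ¬countersign_statement), contraposes to O(countersign_statement ⊃ inform_affidavit); with O(countersign_statement) we get O(inform_affidavit).
Premise 10 is O(audit_amendment ⊃ ¬inform_affidavit); contrapositively O(inform_affidavit ⊃ ¬audit_amendment). Since O(inform_affidavit) holds, K gives O(¬audit_amendment).
Premise 5 is O(¬audit_amendment ⊃ ¬run_backup); since O(¬audit_amendment), deontic closure gives O(¬run_backup).
So O(¬run_backup) holds, i.e. run_backup is forbidden. None of the other listed options is forbidden under the premises.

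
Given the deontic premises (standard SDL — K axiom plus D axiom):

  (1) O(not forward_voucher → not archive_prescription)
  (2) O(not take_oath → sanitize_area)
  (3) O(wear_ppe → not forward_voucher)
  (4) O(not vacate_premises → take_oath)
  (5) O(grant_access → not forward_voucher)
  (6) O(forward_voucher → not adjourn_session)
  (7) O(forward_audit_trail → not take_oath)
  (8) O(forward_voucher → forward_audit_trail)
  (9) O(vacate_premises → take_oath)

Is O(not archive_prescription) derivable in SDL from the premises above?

Yes

By case analysis on vacate_premises: premise 9 gives O(vacate_premises → take_oath) and premise 4 gives O(not vacate_premises → take_oath), so O(take_oath) either way.
Premise 7 is O(forward_audit_trail → not take_oath); contrapositively O(take_oath → not forward_audit_trail). Since O(take_oath) holds, K gives O(not forward_audit_trail).
Premise 8, O(forward_voucher → forward_audit_trail), contraposes to O(not forward_audit_trail → not forward_voucher); with O(not forward_audit_trail) we get O(not forward_voucher).
Applying K to premise 1 (O(not forward_voucher → not archive_prescription)) and O(not forward_voucher) yields O(not archive_prescription).
Premises 2, 3, 5, 6 do not contribute to this derivation.
So O(not archive_prescription) follows.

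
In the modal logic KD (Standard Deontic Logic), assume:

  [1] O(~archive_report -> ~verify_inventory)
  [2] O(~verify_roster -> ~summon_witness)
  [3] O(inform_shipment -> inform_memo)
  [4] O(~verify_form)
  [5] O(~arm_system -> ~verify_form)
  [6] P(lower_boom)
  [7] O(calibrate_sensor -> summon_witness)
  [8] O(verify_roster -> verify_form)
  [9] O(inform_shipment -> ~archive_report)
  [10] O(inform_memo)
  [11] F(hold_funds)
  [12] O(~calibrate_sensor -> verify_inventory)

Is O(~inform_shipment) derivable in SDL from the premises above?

Premise 4 gives O(~verify_form).
Premise 8, O(verify_roster -> verify_form), contraposes to O(~verify_form -> ~verify_roster); with O(~verify_form) we get O(~verify_roster).
Applying K to premise 2 (O(~verify_roster -> ~summon_witness)) and O(~verify_roster) yields O(~summon_witness).
Premise 7 is O(calibrate_sensor -> summon_witness); contrapositively O(~summon_witness -> ~calibrate_sensor). Since O(~summon_witness) holds, K gives O(~calibrate_sensor).
Premise 12 is O(~calibrate_sensor -> verify_inventory); since O(~calibrate_sensor), deontic closure gives O(verify_inventory).
Premise 1 is O(~archive_report -> ~verify_inventory); contrapositively O(verify_inventory -> archive_report). Since O(verify_inventory) holds, K gives O(archive_report).
Premise 9, O(inform_shipment -> ~archive_report), contraposes to O(archive_report -> ~inform_shipment); with O(archive_report) we get O(~inform_shipment).
Premises 3, 5, 6, 10, 11 do not contribute to this derivation.
So O(~inform_shipment) follows.

Yes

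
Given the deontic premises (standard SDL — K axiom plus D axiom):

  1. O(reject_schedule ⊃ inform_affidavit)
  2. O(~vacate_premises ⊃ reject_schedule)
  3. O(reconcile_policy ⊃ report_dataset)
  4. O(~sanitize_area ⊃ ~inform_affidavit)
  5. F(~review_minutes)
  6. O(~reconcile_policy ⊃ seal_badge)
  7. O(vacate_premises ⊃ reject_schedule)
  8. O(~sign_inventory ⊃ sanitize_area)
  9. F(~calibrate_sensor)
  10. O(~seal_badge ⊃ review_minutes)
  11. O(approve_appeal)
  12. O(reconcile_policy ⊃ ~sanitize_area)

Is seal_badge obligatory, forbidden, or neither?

Obligatory

Premises 2 and 7 are O(~vacate_premises ⊃ reject_schedule) and O(vacate_premises ⊃ reject_schedule); every ideal world satisfies ~vacate_premises or vacate_premises, so in either case reject_schedule holds — hence O(reject_schedule).
Applying K to premise 1 (O(reject_schedule ⊃ inform_affidavit)) and O(reject_schedule) yields O(inform_affidavit).
Premise 4, O(~sanitize_area ⊃ ~inform_affidavit), contraposes to O(inform_affidavit ⊃ sanitize_area); with O(inform_affidavit) we get O(sanitize_area).
Premise 12, O(reconcile_policy ⊃ ~sanitize_area), contraposes to O(sanitize_area ⊃ ~reconcile_policy); with O(sanitize_area) we get O(~reconcile_policy).
With premise 6, O(~reconcile_policy ⊃ seal_badge), the K-axiom yields O(seal_badge).
Premises 3, 5, 8, 9, 10, 11 do not contribute to this derivation.
Hence seal_badge is obligatory.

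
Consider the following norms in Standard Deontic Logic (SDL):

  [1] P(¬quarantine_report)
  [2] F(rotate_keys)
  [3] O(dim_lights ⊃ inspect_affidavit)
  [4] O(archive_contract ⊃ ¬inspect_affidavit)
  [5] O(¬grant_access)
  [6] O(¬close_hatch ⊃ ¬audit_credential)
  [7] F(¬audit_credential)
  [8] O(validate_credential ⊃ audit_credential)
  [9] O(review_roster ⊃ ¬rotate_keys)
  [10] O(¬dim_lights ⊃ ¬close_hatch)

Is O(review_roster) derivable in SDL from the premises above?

Premise 9 is O(review_roster ⊃ ¬rotate_keys); even if O(¬rotate_keys) held, inferring O(review_roster) would be affirming the consequent — invalid.
No other premise forces O(review_roster). An ideal world satisfying every premise can still have review_roster false, so O(review_roster) is not derivable.

No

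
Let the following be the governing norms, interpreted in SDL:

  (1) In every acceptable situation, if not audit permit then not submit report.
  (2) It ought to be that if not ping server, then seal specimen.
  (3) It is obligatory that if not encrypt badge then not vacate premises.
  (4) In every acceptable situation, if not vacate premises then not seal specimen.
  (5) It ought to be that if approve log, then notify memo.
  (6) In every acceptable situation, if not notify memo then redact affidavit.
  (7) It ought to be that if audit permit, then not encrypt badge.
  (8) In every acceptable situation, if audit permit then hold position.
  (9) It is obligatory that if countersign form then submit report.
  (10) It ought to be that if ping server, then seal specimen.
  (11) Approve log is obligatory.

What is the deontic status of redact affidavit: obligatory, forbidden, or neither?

Premise 6 is O(¬notify_memo → redact_affidavit), but O(¬notify_memo) is not derivable from the premises, so it does not yield O(redact_affidavit).
No premise or chain of K-axiom applications forces O(redact_affidavit), and none forces O(¬redact_affidavit). So redact_affidavit is neither obligatory nor forbidden under these norms.

Neither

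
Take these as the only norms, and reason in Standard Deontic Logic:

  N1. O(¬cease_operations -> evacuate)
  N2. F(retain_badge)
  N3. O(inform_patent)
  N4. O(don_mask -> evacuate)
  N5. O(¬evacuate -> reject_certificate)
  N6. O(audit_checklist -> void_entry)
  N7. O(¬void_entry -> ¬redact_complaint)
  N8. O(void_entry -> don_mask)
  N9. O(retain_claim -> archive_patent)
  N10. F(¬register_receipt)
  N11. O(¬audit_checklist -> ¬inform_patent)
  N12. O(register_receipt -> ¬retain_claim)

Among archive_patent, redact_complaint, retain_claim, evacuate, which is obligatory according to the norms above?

evacuate

From premise 3 we have O(inform_patent).
Premise 11 is O(¬audit_checklist -> ¬inform_patent); contrapositively O(inform_patent -> audit_checklist). Since O(inform_patent) holds, K gives O(audit_checklist).
With premise 6, O(audit_checklist -> void_entry), the K-axiom yields O(void_entry).
Premise 8 is O(void_entry -> don_mask); since O(void_entry), deontic closure gives O(don_mask).
Premise 4 is O(don_mask -> evacuate); since O(don_mask), deontic closure gives O(evacuate).
So O(evacuate) holds — evacuate is obligatory. None of the other listed options is made obligatory by any chain of premises.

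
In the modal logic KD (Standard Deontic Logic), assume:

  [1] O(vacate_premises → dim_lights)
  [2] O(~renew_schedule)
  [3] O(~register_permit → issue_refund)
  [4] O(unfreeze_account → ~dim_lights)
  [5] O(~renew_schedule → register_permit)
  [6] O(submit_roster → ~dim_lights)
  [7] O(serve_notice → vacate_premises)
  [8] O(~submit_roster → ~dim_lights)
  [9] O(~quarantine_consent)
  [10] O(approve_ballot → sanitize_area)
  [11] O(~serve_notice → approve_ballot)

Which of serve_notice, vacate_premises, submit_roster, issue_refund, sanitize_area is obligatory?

Premises 8 and 6 are O(~submit_roster → ~dim_lights) and O(submit_roster → ~dim_lights); every ideal world satisfies ~submit_roster or submit_roster, so in either case ~dim_lights holds — hence O(~dim_lights).
The contrapositive of premise 1 (O(vacate_premises → dim_lights)) is O(~dim_lights → ~vacate_premises), and O(~dim_lights) is already established, so O(~vacate_premises).
Premise 7 is O(serve_notice → vacate_premises); contrapositively O(~vacate_premises → ~serve_notice). Since O(~vacate_premises) holds, K gives O(~serve_notice).
Applying K to premise 11 (O(~serve_notice → approve_ballot)) and O(~serve_notice) yields O(approve_ballot).
Applying K to premise 10 (O(approve_ballot → sanitize_area)) and O(approve_ballot) yields O(sanitize_area).
So O(sanitize_area) holds — sanitize_area is obligatory. None of the other listed options is made obligatory by any chain of premises.

sanitize_area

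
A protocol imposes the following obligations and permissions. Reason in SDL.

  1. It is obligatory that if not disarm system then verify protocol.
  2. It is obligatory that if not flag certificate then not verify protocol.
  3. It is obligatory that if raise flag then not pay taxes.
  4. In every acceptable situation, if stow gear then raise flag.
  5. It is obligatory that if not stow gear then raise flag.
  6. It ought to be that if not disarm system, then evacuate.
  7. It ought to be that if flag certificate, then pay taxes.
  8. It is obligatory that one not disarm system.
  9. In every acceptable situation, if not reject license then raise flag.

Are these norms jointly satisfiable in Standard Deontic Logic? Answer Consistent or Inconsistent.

Inconsistent

Premises 5 and 4 are O(¬stow_gear → raise_flag) and O(stow_gear → raise_flag); every ideal world satisfies ¬stow_gear or stow_gear, so in either case raise_flag holds — hence O(raise_flag).
Applying K to premise 3 (O(raise_flag → ¬pay_taxes)) and O(raise_flag) yields O(¬pay_taxes).
Premise 7, O(flag_certificate → pay_taxes), contraposes to O(¬pay_taxes → ¬flag_certificate); with O(¬pay_taxes) we get O(¬flag_certificate).
From O(¬flag_certificate) and premise 2, O(¬flag_certificate → ¬verify_protocol), we obtain O(¬verify_protocol).
The contrapositive of premise 1 (O(¬disarm_system → verify_protocol)) is O(¬verify_protocol → disarm_system), and O(¬verify_protocol) is already established, so O(disarm_system).
However, premise 8 gives O(¬disarm_system).
We now have both O(disarm_system) and O(¬disarm_system) — disarm_system is simultaneously obligatory and forbidden, violating the D-axiom.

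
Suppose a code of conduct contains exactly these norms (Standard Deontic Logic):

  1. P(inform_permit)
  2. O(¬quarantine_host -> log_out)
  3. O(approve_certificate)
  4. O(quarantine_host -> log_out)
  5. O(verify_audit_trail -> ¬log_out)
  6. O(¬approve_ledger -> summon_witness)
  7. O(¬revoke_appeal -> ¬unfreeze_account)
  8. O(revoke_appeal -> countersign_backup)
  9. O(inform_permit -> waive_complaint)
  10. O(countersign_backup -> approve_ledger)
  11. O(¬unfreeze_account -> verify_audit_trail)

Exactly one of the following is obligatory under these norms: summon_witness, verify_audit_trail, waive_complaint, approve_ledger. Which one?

approve_ledger

By case analysis on quarantine_host: premise 4 gives O(quarantine_host -> log_out) and premise 2 gives O(¬quarantine_host -> log_out), so O(log_out) either way.
Premise 5 is O(verify_audit_trail -> ¬log_out); contrapositively O(log_out -> ¬verify_audit_trail). Since O(log_out) holds, K gives O(¬verify_audit_trail).
The contrapositive of premise 11 (O(¬unfreeze_account -> verify_audit_trail)) is O(¬verify_audit_trail -> unfreeze_account), and O(¬verify_audit_trail) is already established, so O(unfreeze_account).
Premise 7 is O(¬revoke_appeal -> ¬unfreeze_account); contrapositively O(unfreeze_account -> revoke_appeal). Since O(unfreeze_account) holds, K gives O(revoke_appeal).
From O(revoke_appeal) and premise 8, O(revoke_appeal -> countersign_backup), we obtain O(countersign_backup).
From O(countersign_backup) and premise 10, O(countersign_backup -> approve_ledger), we obtain O(approve_ledger).
So O(approve_ledger) holds — approve_ledger is obligatory. None of the other listed options is made obligatory by any chain of premises.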